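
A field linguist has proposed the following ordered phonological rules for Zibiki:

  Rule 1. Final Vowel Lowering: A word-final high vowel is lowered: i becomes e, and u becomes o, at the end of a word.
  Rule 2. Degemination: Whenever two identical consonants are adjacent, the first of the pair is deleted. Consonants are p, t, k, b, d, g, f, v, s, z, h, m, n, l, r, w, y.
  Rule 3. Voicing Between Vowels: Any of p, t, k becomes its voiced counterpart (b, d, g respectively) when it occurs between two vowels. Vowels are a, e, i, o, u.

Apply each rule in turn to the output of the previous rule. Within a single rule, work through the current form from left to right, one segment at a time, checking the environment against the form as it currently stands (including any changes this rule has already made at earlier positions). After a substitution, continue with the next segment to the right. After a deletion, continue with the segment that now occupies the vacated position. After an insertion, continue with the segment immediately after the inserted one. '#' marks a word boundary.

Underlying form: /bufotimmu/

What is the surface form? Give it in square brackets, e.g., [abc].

[bufodimo]

Rule 1 Final Vowel Lowering: [bufotimmu] → [bufotimmo]
Rule 2 Degemination: [bufotimmo] → [bufotimo]
Rule 3 Voicing Between Vowels: [bufotimo] → [bufodimo]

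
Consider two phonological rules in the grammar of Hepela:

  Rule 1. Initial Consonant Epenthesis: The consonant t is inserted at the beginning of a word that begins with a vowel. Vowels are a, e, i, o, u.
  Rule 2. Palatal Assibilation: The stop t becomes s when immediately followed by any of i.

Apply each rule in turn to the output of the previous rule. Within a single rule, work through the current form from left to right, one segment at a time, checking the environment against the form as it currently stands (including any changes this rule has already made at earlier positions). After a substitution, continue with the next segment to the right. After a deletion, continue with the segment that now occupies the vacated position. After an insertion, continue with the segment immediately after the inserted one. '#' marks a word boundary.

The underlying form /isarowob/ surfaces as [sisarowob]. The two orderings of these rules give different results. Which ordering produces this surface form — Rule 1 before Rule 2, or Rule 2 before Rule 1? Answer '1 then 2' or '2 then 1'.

Order 1 then 2:
  1 Initial Consonant Epenthesis: [isarowob] → [tisarowob]
  2 Palatal Assibilation: [tisarowob] → [sisarowob]
  result: [sisarowob]
Order 2 then 1:
  2 Palatal Assibilation: no change — [isarowob]
  1 Initial Consonant Epenthesis: [isarowob] → [tisarowob]
  result: [tisarowob]

1 then 2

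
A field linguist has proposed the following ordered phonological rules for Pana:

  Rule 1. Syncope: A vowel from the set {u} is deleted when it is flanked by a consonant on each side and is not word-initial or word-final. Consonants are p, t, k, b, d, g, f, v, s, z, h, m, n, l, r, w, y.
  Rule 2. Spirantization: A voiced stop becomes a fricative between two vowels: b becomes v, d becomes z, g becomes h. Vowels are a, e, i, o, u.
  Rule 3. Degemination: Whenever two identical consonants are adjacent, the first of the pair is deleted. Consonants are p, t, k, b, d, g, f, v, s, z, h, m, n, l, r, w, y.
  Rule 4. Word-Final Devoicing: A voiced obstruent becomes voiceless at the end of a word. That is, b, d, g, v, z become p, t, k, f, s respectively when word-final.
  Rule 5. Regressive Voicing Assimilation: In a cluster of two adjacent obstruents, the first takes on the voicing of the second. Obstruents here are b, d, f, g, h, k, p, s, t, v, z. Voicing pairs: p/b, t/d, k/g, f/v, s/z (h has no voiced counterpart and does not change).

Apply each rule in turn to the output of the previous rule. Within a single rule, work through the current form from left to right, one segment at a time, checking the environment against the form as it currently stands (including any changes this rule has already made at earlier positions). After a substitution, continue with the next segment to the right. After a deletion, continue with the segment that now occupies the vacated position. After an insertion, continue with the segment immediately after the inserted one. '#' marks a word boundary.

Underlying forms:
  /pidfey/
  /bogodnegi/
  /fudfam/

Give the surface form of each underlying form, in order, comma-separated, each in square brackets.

[pitfey], [bohodnehi], [vtfam]

/pidfey/:
  Rule 1 Syncope: no change — [pidfey]
  Rule 2 Spirantization: no change — [pidfey]
  Rule 3 Degemination: no change — [pidfey]
  Rule 4 Word-Final Devoicing: no change — [pidfey]
  Rule 5 Regressive Voicing Assimilation: [pidfey] → [pitfey]
/bogodnegi/:
  Rule 1 Syncope: no change — [bogodnegi]
  Rule 2 Spirantization: [bogodnegi] → [bohodnehi]
  Rule 3 Degemination: no change — [bohodnehi]
  Rule 4 Word-Final Devoicing: no change — [bohodnehi]
  Rule 5 Regressive Voicing Assimilation: no change — [bohodnehi]
/fudfam/:
  Rule 1 Syncope: [fudfam] → [fdfam]
  Rule 2 Spirantization: no change — [fdfam]
  Rule 3 Degemination: no change — [fdfam]
  Rule 4 Word-Final Devoicing: no change — [fdfam]
  Rule 5 Regressive Voicing Assimilation: [fdfam] → [vtfam]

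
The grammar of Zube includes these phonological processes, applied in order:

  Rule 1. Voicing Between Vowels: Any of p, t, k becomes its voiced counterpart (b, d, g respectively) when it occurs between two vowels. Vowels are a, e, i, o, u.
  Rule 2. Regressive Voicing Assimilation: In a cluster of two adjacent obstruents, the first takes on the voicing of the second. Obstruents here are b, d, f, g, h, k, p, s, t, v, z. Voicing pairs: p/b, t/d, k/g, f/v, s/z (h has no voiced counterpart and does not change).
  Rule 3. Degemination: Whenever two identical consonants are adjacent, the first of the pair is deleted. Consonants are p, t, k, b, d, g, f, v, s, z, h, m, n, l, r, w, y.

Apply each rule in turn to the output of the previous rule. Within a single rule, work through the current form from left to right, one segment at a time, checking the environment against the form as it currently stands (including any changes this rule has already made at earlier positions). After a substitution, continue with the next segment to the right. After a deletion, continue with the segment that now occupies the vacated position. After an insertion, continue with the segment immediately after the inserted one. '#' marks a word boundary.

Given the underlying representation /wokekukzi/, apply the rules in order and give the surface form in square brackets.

[wogegugzi]

Rule 1 Voicing Between Vowels: [wokekukzi] → [wogegukzi]
Rule 2 Regressive Voicing Assimilation: [wogegukzi] → [wogegugzi]
Rule 3 Degemination: no change — [wogegugzi]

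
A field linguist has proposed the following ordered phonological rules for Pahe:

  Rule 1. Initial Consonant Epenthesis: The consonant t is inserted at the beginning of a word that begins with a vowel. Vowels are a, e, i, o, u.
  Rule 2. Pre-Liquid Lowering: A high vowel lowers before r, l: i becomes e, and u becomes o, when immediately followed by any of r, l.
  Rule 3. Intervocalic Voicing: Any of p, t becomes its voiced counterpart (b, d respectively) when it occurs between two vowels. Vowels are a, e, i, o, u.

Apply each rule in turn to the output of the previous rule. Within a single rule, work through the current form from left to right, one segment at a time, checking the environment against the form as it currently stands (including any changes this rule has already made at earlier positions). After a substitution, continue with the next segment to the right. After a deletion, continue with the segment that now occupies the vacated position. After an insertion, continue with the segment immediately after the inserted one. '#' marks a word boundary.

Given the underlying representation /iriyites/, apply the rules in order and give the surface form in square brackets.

Rule 1 Initial Consonant Epenthesis: [iriyites] → [tiriyites]
Rule 2 Pre-Liquid Lowering: [tiriyites] → [teriyites]
Rule 3 Intervocalic Voicing: [teriyites] → [teriyides]

[teriyides]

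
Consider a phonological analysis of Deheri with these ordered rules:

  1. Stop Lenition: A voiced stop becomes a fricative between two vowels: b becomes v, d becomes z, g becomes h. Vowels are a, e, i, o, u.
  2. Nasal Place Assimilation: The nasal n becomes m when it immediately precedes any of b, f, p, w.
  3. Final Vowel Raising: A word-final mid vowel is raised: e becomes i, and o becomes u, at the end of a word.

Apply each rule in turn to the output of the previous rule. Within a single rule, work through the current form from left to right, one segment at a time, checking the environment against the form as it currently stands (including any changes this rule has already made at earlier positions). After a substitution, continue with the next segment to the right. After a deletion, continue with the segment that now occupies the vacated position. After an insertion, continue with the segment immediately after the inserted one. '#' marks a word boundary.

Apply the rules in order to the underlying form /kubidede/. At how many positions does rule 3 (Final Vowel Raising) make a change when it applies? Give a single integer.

1

1 Stop Lenition: [kubidede] → [kuvizeze]
2 Nasal Place Assimilation: no change — [kuvizeze]
3 Final Vowel Raising: [kuvizeze] → [kuvizezi]
Rule 3 changed 1 position(s).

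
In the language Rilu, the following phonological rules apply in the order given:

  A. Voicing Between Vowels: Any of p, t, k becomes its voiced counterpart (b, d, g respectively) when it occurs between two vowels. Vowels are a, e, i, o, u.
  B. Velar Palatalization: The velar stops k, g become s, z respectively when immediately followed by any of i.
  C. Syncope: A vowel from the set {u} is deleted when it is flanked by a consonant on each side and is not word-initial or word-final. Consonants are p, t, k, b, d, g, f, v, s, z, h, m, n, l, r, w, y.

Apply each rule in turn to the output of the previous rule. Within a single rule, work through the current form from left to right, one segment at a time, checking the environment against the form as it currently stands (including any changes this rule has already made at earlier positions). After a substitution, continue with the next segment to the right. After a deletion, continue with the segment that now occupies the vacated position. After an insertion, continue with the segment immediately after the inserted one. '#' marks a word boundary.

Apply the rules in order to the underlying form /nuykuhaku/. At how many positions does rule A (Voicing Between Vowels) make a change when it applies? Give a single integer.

1

A Voicing Between Vowels: [nuykuhaku] → [nuykuhagu]
B Velar Palatalization: no change — [nuykuhagu]
C Syncope: [nuykuhagu] → [nykhagu]
Rule A changed 1 position(s).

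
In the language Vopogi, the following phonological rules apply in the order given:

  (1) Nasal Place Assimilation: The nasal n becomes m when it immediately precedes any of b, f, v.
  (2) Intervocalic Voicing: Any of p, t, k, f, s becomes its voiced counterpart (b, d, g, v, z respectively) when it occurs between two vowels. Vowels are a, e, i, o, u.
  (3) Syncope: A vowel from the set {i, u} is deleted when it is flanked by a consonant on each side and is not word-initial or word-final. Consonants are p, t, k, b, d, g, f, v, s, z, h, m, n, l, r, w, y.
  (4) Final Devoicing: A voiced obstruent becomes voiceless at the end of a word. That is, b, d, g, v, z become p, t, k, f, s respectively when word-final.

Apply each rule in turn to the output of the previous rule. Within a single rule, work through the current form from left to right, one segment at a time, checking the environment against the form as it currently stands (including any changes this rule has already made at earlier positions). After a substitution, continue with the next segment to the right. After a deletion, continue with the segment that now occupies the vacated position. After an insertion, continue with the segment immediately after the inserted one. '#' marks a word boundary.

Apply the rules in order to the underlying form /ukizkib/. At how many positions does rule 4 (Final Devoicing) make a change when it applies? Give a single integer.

(1) Nasal Place Assimilation: no change — [ukizkib]
(2) Intervocalic Voicing: [ukizkib] → [ugizkib]
(3) Syncope: [ugizkib] → [ugzkb]
(4) Final Devoicing: [ugzkb] → [ugzkp]
Rule 4 changed 1 position(s).

1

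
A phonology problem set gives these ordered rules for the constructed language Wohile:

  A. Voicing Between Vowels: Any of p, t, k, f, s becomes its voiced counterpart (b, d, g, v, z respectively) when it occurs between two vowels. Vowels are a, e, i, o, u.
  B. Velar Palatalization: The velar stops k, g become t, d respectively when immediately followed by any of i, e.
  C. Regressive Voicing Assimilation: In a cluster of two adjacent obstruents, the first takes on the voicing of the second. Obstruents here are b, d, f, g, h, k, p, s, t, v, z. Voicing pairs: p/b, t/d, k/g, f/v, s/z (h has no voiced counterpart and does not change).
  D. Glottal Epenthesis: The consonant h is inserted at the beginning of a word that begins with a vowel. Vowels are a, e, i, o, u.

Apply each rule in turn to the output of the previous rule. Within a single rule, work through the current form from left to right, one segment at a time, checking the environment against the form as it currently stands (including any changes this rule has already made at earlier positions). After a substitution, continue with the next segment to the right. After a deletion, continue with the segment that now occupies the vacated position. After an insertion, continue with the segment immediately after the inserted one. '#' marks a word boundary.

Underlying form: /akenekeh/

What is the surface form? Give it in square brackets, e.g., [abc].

[hadenedeh]

A Voicing Between Vowels: [akenekeh] → [agenegeh]
B Velar Palatalization: [agenegeh] → [adenedeh]
C Regressive Voicing Assimilation: no change — [adenedeh]
D Glottal Epenthesis: [adenedeh] → [hadenedeh]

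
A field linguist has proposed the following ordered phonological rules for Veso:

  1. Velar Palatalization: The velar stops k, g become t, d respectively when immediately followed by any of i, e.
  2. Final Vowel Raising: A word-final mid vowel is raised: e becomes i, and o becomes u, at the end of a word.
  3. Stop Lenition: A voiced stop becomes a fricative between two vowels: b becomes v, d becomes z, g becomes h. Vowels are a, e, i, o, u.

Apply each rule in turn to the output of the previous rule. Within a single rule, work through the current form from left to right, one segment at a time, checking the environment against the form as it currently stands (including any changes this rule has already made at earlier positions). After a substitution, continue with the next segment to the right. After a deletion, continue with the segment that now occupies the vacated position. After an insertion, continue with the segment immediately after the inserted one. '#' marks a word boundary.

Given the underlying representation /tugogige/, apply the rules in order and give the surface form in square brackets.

1 Velar Palatalization: [tugogige] → [tugodide]
2 Final Vowel Raising: [tugodide] → [tugodidi]
3 Stop Lenition: [tugodidi] → [tuhozizi]

[tuhozizi]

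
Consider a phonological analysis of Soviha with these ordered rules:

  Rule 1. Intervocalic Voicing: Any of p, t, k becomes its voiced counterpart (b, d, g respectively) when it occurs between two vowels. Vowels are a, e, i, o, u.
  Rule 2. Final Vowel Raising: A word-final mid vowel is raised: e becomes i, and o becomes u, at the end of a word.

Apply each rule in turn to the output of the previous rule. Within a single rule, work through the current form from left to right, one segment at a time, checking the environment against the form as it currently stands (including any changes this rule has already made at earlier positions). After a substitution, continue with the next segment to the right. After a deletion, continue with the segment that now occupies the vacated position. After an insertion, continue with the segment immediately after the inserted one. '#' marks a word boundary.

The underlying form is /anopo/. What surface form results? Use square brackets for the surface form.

Rule 1 Intervocalic Voicing: [anopo] → [anobo]
Rule 2 Final Vowel Raising: [anobo] → [anobu]

[anobu]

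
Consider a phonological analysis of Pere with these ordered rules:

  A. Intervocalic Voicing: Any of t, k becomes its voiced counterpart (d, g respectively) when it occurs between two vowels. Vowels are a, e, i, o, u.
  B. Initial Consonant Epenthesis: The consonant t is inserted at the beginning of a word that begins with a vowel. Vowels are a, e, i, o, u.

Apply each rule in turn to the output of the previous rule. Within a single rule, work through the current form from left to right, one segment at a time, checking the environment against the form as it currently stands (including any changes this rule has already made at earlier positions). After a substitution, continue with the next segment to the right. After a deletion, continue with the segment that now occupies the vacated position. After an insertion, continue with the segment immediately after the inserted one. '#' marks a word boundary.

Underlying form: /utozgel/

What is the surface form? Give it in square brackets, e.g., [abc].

A Intervocalic Voicing: [utozgel] → [udozgel]
B Initial Consonant Epenthesis: [udozgel] → [tudozgel]

[tudozgel]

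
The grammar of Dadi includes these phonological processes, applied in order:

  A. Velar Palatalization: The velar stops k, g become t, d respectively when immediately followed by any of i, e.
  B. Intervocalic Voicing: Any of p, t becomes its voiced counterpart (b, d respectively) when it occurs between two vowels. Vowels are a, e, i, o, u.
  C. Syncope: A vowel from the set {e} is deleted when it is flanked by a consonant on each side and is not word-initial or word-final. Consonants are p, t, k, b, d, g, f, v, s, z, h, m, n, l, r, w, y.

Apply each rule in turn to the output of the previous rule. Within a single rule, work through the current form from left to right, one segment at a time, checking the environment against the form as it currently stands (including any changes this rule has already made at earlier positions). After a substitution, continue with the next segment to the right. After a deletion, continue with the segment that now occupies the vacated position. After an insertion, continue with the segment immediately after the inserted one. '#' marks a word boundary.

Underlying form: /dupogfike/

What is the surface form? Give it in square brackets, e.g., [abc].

[dubogfide]

A Velar Palatalization: [dupogfike] → [dupogfite]
B Intervocalic Voicing: [dupogfite] → [dubogfide]
C Syncope: no change — [dubogfide]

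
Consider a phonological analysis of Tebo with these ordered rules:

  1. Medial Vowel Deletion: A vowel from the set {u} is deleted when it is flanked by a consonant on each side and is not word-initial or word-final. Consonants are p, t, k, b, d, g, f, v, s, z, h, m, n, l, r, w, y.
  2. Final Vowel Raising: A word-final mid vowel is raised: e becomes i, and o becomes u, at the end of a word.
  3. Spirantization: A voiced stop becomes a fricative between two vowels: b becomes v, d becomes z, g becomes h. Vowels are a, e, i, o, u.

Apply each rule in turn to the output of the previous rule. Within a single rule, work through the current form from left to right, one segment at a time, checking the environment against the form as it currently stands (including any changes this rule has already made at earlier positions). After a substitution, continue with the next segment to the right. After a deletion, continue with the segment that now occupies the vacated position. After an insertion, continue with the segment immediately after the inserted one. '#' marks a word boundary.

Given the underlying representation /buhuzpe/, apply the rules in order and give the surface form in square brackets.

[bhzpi]

1 Medial Vowel Deletion: [buhuzpe] → [bhzpe]
2 Final Vowel Raising: [bhzpe] → [bhzpi]
3 Spirantization: no change — [bhzpi]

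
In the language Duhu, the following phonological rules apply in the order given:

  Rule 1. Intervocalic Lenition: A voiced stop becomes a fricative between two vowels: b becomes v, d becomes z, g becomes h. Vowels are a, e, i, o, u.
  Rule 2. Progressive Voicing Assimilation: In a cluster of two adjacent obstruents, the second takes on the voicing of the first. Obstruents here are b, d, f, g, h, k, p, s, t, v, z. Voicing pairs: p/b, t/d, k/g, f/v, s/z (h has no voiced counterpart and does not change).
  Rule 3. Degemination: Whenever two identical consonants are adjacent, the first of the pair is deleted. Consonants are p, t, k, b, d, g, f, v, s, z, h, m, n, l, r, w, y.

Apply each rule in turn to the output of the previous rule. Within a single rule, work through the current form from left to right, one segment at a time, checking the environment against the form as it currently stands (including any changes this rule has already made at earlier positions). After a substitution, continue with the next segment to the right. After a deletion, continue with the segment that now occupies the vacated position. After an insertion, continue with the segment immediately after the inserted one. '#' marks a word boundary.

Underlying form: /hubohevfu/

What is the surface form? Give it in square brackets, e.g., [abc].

[huvohevu]

Rule 1 Intervocalic Lenition: [hubohevfu] → [huvohevfu]
Rule 2 Progressive Voicing Assimilation: [huvohevfu] → [huvohevvu]
Rule 3 Degemination: [huvohevvu] → [huvohevu]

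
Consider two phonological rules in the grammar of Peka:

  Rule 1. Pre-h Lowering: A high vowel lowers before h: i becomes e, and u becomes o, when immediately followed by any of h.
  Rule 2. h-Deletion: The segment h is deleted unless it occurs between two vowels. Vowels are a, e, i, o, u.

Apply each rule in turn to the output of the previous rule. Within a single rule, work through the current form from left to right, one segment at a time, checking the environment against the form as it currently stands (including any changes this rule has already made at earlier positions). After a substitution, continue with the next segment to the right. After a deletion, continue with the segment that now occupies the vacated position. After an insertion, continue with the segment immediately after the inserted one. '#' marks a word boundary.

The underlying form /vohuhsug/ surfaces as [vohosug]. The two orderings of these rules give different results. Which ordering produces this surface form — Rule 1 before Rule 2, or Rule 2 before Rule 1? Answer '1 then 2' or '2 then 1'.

1 then 2

Order 1 then 2:
  1 Pre-h Lowering: [vohuhsug] → [vohohsug]
  2 h-Deletion: [vohohsug] → [vohosug]
  result: [vohosug]
Order 2 then 1:
  2 h-Deletion: [vohuhsug] → [vohusug]
  1 Pre-h Lowering: no change — [vohusug]
  result: [vohusug]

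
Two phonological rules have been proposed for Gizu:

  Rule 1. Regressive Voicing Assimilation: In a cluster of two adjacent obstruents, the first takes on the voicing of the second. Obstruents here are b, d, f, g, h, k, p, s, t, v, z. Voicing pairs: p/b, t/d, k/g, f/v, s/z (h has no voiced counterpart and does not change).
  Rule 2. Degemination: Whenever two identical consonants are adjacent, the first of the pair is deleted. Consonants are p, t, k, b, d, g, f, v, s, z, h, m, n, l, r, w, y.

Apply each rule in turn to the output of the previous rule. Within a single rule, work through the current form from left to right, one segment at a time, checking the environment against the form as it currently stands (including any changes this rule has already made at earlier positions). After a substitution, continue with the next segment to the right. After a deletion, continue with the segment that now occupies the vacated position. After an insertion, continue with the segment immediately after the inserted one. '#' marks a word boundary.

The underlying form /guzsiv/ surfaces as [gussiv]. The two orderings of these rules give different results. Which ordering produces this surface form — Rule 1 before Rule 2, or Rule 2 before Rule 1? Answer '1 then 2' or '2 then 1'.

2 then 1

Order 1 then 2:
  1 Regressive Voicing Assimilation: [guzsiv] → [gussiv]
  2 Degemination: [gussiv] → [gusiv]
  result: [gusiv]
Order 2 then 1:
  2 Degemination: no change — [guzsiv]
  1 Regressive Voicing Assimilation: [guzsiv] → [gussiv]
  result: [gussiv]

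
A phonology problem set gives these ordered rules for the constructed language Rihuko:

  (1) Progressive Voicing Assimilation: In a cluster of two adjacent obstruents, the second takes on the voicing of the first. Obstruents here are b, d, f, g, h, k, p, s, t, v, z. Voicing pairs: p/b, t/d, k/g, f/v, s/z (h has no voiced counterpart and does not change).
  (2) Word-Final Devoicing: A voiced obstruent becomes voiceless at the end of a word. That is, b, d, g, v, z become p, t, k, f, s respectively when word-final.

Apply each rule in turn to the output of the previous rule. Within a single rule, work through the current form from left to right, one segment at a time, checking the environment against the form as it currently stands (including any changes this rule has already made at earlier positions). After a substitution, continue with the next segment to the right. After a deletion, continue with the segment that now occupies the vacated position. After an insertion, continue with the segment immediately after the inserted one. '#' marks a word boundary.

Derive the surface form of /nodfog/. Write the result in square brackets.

[nodvok]

(1) Progressive Voicing Assimilation: [nodfog] → [nodvog]
(2) Word-Final Devoicing: [nodvog] → [nodvok]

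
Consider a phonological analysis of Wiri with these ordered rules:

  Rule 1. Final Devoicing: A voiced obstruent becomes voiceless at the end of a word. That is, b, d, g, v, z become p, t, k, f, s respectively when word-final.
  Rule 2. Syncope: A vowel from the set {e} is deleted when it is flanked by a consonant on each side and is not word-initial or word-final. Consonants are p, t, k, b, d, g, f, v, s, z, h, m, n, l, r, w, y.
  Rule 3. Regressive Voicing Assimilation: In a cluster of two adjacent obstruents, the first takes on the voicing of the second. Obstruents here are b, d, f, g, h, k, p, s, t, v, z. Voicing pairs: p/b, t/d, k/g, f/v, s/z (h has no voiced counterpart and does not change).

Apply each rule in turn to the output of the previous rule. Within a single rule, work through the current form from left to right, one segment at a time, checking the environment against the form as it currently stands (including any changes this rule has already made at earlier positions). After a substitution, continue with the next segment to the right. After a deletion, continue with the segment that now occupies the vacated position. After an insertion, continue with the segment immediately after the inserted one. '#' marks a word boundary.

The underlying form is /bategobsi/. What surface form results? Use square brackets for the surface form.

Rule 1 Final Devoicing: no change — [bategobsi]
Rule 2 Syncope: [bategobsi] → [batgobsi]
Rule 3 Regressive Voicing Assimilation: [batgobsi] → [badgopsi]

[badgopsi]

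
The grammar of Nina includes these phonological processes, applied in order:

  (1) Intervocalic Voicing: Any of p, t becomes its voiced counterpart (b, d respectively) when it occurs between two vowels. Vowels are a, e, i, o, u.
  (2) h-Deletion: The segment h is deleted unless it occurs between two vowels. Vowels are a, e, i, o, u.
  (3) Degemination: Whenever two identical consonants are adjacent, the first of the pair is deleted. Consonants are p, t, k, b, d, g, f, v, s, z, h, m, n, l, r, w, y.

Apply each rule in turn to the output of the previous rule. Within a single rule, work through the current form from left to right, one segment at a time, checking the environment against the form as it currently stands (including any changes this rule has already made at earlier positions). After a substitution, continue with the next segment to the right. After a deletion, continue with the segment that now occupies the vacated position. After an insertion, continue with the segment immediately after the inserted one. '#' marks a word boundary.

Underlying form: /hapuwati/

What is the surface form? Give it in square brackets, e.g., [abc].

(1) Intervocalic Voicing: [hapuwati] → [habuwadi]
(2) h-Deletion: [habuwadi] → [abuwadi]
(3) Degemination: no change — [abuwadi]

[abuwadi]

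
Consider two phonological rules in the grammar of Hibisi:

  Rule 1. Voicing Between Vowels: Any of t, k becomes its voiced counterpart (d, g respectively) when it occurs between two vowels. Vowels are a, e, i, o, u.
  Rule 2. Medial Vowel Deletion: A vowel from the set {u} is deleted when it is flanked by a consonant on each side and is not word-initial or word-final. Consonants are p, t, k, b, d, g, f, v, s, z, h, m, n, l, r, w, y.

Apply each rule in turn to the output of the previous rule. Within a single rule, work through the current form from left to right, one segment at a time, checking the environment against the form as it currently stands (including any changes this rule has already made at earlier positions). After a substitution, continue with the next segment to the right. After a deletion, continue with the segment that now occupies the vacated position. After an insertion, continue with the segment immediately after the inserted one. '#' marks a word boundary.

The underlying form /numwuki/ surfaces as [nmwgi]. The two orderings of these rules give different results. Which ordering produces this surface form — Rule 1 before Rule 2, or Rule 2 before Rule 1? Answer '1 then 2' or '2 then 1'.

Order 1 then 2:
  1 Voicing Between Vowels: [numwuki] → [numwugi]
  2 Medial Vowel Deletion: [numwugi] → [nmwgi]
  result: [nmwgi]
Order 2 then 1:
  2 Medial Vowel Deletion: [numwuki] → [nmwki]
  1 Voicing Between Vowels: no change — [nmwki]
  result: [nmwki]

1 then 2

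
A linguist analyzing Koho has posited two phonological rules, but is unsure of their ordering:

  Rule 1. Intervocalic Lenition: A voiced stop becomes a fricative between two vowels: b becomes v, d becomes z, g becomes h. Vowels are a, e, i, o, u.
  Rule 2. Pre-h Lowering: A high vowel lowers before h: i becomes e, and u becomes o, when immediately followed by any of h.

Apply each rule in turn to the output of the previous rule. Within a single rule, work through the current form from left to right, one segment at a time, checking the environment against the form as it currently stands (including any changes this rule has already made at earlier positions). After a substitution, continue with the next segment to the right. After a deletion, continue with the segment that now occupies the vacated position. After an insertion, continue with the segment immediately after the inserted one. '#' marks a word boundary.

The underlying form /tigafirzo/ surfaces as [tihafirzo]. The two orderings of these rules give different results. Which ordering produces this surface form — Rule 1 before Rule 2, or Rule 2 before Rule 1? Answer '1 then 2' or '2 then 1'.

2 then 1

Order 1 then 2:
  1 Intervocalic Lenition: [tigafirzo] → [tihafirzo]
  2 Pre-h Lowering: [tihafirzo] → [tehafirzo]
  result: [tehafirzo]
Order 2 then 1:
  2 Pre-h Lowering: no change — [tigafirzo]
  1 Intervocalic Lenition: [tigafirzo] → [tihafirzo]
  result: [tihafirzo]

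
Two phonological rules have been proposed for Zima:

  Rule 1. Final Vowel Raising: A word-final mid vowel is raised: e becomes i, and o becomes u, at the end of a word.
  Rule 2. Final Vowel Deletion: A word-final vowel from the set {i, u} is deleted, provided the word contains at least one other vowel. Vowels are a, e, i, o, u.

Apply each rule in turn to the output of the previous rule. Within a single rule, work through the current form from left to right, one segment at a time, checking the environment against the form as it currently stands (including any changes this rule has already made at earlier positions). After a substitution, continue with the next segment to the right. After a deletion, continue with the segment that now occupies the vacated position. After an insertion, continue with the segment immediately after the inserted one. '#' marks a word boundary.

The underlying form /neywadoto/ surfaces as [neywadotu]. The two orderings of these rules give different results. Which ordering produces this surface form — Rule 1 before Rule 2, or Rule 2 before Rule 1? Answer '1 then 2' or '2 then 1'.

2 then 1

Order 1 then 2:
  1 Final Vowel Raising: [neywadoto] → [neywadotu]
  2 Final Vowel Deletion: [neywadotu] → [neywadot]
  result: [neywadot]
Order 2 then 1:
  2 Final Vowel Deletion: no change — [neywadoto]
  1 Final Vowel Raising: [neywadoto] → [neywadotu]
  result: [neywadotu]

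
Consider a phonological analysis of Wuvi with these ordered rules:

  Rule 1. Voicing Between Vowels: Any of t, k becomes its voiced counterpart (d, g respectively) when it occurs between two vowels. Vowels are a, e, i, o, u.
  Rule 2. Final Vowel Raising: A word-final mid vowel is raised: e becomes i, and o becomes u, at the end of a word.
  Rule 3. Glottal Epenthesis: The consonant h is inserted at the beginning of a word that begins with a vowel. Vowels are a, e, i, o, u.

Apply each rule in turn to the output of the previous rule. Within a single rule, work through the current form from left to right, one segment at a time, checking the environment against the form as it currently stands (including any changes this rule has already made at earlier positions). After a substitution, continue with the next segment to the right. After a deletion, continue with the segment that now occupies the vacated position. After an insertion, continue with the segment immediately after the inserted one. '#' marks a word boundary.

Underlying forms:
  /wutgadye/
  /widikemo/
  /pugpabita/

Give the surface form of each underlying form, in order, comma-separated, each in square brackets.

/wutgadye/:
  Rule 1 Voicing Between Vowels: no change — [wutgadye]
  Rule 2 Final Vowel Raising: [wutgadye] → [wutgadyi]
  Rule 3 Glottal Epenthesis: no change — [wutgadyi]
/widikemo/:
  Rule 1 Voicing Between Vowels: [widikemo] → [widigemo]
  Rule 2 Final Vowel Raising: [widigemo] → [widigemu]
  Rule 3 Glottal Epenthesis: no change — [widigemu]
/pugpabita/:
  Rule 1 Voicing Between Vowels: [pugpabita] → [pugpabida]
  Rule 2 Final Vowel Raising: no change — [pugpabida]
  Rule 3 Glottal Epenthesis: no change — [pugpabida]

[wutgadyi], [widigemu], [pugpabida]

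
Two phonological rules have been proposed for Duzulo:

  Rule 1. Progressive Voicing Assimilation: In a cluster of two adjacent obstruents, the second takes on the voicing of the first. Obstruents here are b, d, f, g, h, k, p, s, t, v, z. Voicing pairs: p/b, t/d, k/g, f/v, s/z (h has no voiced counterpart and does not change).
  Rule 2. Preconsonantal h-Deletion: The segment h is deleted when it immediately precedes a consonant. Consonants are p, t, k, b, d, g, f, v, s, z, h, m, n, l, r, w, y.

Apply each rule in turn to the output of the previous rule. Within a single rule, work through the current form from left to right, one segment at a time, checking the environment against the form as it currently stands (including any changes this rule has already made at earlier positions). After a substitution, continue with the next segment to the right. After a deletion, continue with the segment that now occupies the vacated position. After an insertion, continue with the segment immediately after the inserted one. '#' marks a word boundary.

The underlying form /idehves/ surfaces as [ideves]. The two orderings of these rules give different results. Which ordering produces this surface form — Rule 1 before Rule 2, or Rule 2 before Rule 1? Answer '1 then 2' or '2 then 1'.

Order 1 then 2:
  1 Progressive Voicing Assimilation: [idehves] → [idehfes]
  2 Preconsonantal h-Deletion: [idehfes] → [idefes]
  result: [idefes]
Order 2 then 1:
  2 Preconsonantal h-Deletion: [idehves] → [ideves]
  1 Progressive Voicing Assimilation: no change — [ideves]
  result: [ideves]

2 then 1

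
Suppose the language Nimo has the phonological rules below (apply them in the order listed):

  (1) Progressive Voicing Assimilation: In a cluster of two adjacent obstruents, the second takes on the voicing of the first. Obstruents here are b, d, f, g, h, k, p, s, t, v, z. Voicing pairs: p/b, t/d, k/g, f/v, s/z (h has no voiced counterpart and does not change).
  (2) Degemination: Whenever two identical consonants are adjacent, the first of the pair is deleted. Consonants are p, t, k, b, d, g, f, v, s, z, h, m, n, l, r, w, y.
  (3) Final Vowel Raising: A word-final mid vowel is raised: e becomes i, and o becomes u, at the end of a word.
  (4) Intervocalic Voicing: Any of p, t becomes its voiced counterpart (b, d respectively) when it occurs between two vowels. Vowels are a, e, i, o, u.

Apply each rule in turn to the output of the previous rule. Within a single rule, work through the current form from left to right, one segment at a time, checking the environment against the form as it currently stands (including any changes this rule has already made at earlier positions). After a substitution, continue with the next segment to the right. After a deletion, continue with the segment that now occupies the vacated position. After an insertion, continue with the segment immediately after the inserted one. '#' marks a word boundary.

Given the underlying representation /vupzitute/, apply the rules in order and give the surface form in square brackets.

[vupsidudi]

(1) Progressive Voicing Assimilation: [vupzitute] → [vupsitute]
(2) Degemination: no change — [vupsitute]
(3) Final Vowel Raising: [vupsitute] → [vupsituti]
(4) Intervocalic Voicing: [vupsituti] → [vupsidudi]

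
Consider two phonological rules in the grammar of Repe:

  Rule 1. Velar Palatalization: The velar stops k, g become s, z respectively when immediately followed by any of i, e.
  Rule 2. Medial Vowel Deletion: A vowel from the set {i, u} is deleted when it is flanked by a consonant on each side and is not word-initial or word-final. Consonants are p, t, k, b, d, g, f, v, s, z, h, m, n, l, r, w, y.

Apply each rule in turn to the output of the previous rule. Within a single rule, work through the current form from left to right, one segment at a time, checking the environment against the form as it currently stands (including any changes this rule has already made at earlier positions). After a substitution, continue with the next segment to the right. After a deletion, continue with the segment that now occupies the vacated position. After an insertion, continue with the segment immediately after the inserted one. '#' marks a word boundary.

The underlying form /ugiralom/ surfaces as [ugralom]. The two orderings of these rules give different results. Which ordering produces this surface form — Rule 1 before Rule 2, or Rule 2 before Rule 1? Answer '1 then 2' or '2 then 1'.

2 then 1

Order 1 then 2:
  1 Velar Palatalization: [ugiralom] → [uziralom]
  2 Medial Vowel Deletion: [uziralom] → [uzralom]
  result: [uzralom]
Order 2 then 1:
  2 Medial Vowel Deletion: [ugiralom] → [ugralom]
  1 Velar Palatalization: no change — [ugralom]
  result: [ugralom]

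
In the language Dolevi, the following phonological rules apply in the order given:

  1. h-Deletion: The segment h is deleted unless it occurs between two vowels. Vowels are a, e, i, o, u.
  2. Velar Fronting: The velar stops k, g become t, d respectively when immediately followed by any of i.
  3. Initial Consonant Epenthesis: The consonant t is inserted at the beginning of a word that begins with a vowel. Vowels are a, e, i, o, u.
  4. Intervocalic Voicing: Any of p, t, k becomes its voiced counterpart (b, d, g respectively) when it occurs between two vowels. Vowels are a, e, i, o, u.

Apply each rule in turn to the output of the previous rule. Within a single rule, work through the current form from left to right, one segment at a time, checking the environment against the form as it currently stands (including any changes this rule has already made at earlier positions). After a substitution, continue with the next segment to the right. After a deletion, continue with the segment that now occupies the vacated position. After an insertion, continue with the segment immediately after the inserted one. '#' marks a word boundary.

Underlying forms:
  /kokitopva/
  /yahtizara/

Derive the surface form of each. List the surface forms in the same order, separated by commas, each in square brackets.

/kokitopva/:
  1 h-Deletion: no change — [kokitopva]
  2 Velar Fronting: [kokitopva] → [kotitopva]
  3 Initial Consonant Epenthesis: no change — [kotitopva]
  4 Intervocalic Voicing: [kotitopva] → [kodidopva]
/yahtizara/:
  1 h-Deletion: [yahtizara] → [yatizara]
  2 Velar Fronting: no change — [yatizara]
  3 Initial Consonant Epenthesis: no change — [yatizara]
  4 Intervocalic Voicing: [yatizara] → [yadizara]

[kodidopva], [yadizara]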